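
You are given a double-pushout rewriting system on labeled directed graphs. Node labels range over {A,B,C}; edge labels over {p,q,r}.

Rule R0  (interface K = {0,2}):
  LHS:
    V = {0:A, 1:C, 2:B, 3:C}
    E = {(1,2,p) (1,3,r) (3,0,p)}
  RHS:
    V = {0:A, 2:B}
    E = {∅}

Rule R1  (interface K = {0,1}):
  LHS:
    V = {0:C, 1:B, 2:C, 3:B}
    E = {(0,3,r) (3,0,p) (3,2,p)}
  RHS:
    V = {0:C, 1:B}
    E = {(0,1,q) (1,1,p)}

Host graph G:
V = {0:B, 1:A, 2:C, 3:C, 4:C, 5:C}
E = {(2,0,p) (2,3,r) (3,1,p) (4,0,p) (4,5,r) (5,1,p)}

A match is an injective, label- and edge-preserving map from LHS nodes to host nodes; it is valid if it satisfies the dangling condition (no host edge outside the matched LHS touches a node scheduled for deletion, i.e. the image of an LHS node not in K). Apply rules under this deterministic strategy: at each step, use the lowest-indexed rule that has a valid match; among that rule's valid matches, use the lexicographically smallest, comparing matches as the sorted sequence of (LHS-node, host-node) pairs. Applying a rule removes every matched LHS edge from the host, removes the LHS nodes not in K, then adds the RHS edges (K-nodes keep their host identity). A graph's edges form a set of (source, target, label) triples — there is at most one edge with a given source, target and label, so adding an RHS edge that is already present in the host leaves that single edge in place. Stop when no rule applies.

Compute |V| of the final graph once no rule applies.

Answer: 2

Steps:
[0] host  ⇒  6 nodes, 6 edges  {2-p->0 2-r->3 3-p->1 4-p->0 4-r->5 5-p->1}
[1] R0 @ {0↦1, 1↦2, 2↦0, 3↦3}  ⇒  4 nodes, 3 edges  {4-p->0 4-r->5 5-p->1}
[2] R0 @ {0↦1, 1↦4, 2↦0, 3↦5}  ⇒  2 nodes, 0 edges  {∅}
halt: no rule applies after step 2
NF nodes: {0:B, 1:A}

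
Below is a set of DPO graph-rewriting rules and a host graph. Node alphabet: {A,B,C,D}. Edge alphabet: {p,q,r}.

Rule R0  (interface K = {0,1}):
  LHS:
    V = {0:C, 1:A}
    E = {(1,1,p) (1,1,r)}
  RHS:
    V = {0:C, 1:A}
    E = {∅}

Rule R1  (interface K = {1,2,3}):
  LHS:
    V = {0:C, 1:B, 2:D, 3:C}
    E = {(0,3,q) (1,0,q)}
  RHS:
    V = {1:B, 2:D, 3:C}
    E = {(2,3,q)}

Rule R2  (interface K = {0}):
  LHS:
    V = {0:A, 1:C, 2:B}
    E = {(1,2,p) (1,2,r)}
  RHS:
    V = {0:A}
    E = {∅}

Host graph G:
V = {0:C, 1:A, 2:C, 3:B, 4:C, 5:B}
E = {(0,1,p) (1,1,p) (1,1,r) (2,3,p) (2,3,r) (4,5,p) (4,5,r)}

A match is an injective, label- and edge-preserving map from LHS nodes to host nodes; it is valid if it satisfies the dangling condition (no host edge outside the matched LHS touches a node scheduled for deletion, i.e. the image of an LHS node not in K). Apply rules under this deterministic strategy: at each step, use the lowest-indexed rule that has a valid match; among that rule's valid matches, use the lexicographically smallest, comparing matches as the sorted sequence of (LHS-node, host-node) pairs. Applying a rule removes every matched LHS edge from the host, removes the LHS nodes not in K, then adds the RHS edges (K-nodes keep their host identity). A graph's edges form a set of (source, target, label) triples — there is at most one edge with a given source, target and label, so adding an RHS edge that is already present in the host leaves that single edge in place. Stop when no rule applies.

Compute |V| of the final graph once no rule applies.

Answer: 2

Rewrite trace:
initial: |V|=6 |E|=7  E = 0-p->1 1-p->1 1-r->1 2-p->3 2-r->3 4-p->5 4-r->5
step 1: apply R0 at {0↦0, 1↦1}  → |V|=6 |E|=5  E = 0-p->1 2-p->3 2-r->3 4-p->5 4-r->5
step 2: apply R2 at {0↦1, 1↦2, 2↦3}  → |V|=4 |E|=3  E = 0-p->1 4-p->5 4-r->5
step 3: apply R2 at {0↦1, 1↦4, 2↦5}  → |V|=2 |E|=1  E = 0-p->1
final graph: no rule applies after step 3
NF nodes: {0:C, 1:A}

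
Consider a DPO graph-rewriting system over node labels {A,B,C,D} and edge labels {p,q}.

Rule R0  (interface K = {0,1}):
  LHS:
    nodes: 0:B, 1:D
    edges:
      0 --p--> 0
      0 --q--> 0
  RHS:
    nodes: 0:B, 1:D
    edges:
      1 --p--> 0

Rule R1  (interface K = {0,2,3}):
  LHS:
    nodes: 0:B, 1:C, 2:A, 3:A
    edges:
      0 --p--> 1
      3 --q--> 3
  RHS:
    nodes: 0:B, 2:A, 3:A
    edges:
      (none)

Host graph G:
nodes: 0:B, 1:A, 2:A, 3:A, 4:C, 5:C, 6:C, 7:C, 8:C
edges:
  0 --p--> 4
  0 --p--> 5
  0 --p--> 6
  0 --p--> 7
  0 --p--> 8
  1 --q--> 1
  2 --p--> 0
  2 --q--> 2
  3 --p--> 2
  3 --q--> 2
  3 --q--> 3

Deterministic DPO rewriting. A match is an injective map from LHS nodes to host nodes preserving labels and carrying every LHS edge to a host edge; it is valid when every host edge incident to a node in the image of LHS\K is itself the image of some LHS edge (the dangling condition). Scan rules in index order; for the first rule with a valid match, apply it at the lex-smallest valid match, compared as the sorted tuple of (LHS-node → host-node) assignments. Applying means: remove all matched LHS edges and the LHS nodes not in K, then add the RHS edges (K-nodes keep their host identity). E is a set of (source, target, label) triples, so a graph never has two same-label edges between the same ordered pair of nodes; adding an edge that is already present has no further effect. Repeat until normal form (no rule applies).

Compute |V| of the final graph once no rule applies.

start.  V:9 E:11  edges: 0-p->4 0-p->5 0-p->6 0-p->7 0-p->8 1-q->1 2-p->0 2-q->2 3-p->2 3-q->2 3-q->3
1. fire R1 via {0↦0, 1↦4, 2↦1, 3↦2}  →  V:8 E:9  edges: 0-p->5 0-p->6 0-p->7 0-p->8 1-q->1 2-p->0 3-p->2 3-q->2 3-q->3
2. fire R1 via {0↦0, 1↦5, 2↦1, 3↦3}  →  V:7 E:7  edges: 0-p->6 0-p->7 0-p->8 1-q->1 2-p->0 3-p->2 3-q->2
3. fire R1 via {0↦0, 1↦6, 2↦2, 3↦1}  →  V:6 E:5  edges: 0-p->7 0-p->8 2-p->0 3-p->2 3-q->2
normal form: no rule applies after step 3
NF nodes: {0:B, 1:A, 2:A, 3:A, 7:C, 8:C}

Answer: 6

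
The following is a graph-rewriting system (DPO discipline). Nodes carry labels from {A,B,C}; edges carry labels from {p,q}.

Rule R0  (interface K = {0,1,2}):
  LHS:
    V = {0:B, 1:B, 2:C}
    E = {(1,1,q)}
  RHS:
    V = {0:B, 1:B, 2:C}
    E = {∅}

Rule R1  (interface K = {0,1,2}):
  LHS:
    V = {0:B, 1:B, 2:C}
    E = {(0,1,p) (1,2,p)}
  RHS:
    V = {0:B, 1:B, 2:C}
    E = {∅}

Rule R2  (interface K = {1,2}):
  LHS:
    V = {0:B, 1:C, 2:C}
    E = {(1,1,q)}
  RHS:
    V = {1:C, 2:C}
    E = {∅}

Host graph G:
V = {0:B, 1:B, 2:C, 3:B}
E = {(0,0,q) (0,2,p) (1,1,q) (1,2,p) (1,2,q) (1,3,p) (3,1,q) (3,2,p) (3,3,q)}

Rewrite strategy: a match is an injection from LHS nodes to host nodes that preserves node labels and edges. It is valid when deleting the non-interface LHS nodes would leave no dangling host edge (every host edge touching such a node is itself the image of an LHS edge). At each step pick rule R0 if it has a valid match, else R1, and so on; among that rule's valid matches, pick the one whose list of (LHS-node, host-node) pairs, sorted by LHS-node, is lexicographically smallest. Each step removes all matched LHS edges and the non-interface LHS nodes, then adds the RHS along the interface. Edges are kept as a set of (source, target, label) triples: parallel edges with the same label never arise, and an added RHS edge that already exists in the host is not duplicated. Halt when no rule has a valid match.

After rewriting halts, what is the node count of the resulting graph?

[0] host  ⇒  4 nodes, 9 edges  {0-q->0 0-p->2 1-q->1 1-p->2 1-q->2 1-p->3 3-q->1 3-p->2 3-q->3}
[1] R0 @ {0↦0, 1↦1, 2↦2}  ⇒  4 nodes, 8 edges  {0-q->0 0-p->2 1-p->2 1-q->2 1-p->3 3-q->1 3-p->2 3-q->3}
[2] R0 @ {0↦0, 1↦3, 2↦2}  ⇒  4 nodes, 7 edges  {0-q->0 0-p->2 1-p->2 1-q->2 1-p->3 3-q->1 3-p->2}
[3] R0 @ {0↦1, 1↦0, 2↦2}  ⇒  4 nodes, 6 edges  {0-p->2 1-p->2 1-q->2 1-p->3 3-q->1 3-p->2}
[4] R1 @ {0↦1, 1↦3, 2↦2}  ⇒  4 nodes, 4 edges  {0-p->2 1-p->2 1-q->2 3-q->1}
halt: no rule applies after step 4
NF nodes: {0:B, 1:B, 2:C, 3:B}

Answer: 4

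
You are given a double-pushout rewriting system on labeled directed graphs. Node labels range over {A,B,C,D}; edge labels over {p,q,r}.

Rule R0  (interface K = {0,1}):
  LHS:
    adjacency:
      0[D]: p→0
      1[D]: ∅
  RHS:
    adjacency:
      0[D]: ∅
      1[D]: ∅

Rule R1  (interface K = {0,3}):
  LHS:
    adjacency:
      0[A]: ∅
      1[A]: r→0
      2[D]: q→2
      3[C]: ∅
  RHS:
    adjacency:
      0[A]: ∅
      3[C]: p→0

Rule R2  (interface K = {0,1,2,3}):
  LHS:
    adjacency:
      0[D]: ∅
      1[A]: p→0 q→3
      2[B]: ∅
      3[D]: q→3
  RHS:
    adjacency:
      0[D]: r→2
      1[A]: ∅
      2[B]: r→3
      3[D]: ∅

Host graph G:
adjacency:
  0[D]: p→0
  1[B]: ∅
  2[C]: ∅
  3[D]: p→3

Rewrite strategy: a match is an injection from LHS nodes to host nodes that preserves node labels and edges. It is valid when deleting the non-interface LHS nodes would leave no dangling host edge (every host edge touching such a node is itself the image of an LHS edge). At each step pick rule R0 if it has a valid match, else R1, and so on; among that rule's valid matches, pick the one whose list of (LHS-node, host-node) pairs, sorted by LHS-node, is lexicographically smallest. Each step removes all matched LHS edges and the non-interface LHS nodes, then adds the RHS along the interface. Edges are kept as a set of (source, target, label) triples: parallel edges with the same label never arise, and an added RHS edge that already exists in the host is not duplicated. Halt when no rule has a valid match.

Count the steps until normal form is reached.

Answer: 2

Derivation:
initial: |V|=4 |E|=2  E = 0-p->0 3-p->3
step 1: apply R0 at {0↦0, 1↦3}  → |V|=4 |E|=1  E = 3-p->3
step 2: apply R0 at {0↦3, 1↦0}  → |V|=4 |E|=0  E = ∅
normal form: no rule applies after step 2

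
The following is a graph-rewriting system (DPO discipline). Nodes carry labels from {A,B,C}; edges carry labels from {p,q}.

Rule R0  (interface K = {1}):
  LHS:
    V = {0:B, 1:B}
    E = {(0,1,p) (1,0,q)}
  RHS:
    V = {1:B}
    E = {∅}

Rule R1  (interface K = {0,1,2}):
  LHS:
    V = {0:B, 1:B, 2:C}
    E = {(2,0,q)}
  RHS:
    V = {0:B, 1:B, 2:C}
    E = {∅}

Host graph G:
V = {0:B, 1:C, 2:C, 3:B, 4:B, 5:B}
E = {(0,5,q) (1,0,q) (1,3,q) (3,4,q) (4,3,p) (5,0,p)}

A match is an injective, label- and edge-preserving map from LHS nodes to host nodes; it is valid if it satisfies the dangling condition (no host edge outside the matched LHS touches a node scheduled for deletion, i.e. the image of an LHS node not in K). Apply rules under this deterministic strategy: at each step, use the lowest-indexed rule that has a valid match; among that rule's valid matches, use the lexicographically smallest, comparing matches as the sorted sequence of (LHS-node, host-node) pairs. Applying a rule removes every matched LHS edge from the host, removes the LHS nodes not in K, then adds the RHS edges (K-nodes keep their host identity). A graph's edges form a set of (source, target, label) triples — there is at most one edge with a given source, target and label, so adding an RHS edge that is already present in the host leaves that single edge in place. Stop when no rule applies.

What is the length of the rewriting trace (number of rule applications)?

Answer: 4

Derivation:
[0] host  ⇒  6 nodes, 6 edges  {0-q->5 1-q->0 1-q->3 3-q->4 4-p->3 5-p->0}
[1] R0 @ {0↦4, 1↦3}  ⇒  5 nodes, 4 edges  {0-q->5 1-q->0 1-q->3 5-p->0}
[2] R0 @ {0↦5, 1↦0}  ⇒  4 nodes, 2 edges  {1-q->0 1-q->3}
[3] R1 @ {0↦0, 1↦3, 2↦1}  ⇒  4 nodes, 1 edges  {1-q->3}
[4] R1 @ {0↦3, 1↦0, 2↦1}  ⇒  4 nodes, 0 edges  {∅}
normal form: no rule applies after step 4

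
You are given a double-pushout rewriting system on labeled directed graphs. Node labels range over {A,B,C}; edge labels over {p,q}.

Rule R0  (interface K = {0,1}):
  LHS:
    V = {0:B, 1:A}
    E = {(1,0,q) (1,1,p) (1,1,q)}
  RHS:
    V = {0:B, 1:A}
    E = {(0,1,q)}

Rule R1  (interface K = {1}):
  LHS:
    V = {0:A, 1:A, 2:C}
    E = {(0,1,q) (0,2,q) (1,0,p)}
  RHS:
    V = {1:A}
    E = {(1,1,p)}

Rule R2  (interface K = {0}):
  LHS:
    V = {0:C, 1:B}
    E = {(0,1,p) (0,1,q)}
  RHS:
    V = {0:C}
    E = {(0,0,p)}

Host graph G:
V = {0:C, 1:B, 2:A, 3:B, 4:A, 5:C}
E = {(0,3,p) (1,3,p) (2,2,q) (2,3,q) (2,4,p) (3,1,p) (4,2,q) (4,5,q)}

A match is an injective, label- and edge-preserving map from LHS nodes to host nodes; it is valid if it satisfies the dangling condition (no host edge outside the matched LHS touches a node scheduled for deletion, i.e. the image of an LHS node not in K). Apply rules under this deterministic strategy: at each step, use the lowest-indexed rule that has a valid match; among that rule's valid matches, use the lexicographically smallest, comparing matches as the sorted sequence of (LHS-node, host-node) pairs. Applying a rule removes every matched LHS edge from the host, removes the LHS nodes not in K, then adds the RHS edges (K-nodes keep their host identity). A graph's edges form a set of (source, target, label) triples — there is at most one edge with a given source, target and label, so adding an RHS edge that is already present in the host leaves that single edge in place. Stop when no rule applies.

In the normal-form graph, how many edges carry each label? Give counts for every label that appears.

[0] host  ⇒  6 nodes, 8 edges  {0-p->3 1-p->3 2-q->2 2-q->3 2-p->4 3-p->1 4-q->2 4-q->5}
[1] R1 @ {0↦4, 1↦2, 2↦5}  ⇒  4 nodes, 6 edges  {0-p->3 1-p->3 2-p->2 2-q->2 2-q->3 3-p->1}
[2] R0 @ {0↦3, 1↦2}  ⇒  4 nodes, 4 edges  {0-p->3 1-p->3 3-p->1 3-q->2}
final graph: no rule applies after step 2
NF edges: [(0, 3, 'p'), (1, 3, 'p'), (3, 1, 'p'), (3, 2, 'q')]

Answer: p:3 q:1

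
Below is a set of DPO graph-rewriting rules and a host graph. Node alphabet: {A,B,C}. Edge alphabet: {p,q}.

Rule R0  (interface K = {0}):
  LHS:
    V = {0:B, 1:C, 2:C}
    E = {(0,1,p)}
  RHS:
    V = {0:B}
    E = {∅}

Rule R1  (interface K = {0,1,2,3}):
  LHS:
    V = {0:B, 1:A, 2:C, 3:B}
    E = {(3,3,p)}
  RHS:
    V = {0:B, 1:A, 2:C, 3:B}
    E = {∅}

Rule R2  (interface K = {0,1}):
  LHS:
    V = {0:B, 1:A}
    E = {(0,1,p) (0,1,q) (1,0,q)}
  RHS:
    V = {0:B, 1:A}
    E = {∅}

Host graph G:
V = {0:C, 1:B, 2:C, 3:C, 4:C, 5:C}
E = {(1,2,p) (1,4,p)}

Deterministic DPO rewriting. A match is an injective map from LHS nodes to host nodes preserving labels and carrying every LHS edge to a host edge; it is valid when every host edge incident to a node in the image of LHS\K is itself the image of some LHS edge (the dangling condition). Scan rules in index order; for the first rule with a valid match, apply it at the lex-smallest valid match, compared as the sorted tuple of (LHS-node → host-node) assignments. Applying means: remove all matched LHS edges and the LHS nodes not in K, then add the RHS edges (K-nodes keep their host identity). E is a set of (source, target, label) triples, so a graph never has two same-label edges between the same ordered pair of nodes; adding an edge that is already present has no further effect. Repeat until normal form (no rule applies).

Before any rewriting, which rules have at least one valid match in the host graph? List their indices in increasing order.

Answer: [R0]

Rewrite trace:
R0: 6 valid matches — {0↦1, 1↦2, 2↦0}, {0↦1, 1↦2, 2↦3}, {0↦1, 1↦2, 2↦5} (+3 more)
R1: no valid match — LHS pattern not found
R2: no valid match — LHS pattern not found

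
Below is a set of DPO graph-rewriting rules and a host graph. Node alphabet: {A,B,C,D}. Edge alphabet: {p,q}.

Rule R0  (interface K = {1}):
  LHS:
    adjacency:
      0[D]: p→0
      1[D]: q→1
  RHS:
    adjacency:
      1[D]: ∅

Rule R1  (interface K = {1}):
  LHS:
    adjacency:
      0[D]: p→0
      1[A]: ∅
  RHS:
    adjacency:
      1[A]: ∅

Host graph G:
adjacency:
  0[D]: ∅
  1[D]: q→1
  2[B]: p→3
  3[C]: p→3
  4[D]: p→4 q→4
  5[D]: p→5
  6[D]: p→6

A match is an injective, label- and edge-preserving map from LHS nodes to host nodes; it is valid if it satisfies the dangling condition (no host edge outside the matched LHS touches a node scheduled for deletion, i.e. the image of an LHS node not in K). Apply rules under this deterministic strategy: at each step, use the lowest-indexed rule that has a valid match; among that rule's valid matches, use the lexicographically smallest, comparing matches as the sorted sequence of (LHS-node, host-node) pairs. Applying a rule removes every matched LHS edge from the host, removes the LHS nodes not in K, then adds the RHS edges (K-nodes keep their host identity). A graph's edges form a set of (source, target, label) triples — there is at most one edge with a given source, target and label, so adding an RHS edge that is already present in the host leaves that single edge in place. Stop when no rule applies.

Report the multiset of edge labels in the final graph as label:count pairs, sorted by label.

[0] host  ⇒  7 nodes, 7 edges  {1-q->1 2-p->3 3-p->3 4-p->4 4-q->4 5-p->5 6-p->6}
[1] R0 @ {0↦5, 1↦1}  ⇒  6 nodes, 5 edges  {2-p->3 3-p->3 4-p->4 4-q->4 6-p->6}
[2] R0 @ {0↦6, 1↦4}  ⇒  5 nodes, 3 edges  {2-p->3 3-p->3 4-p->4}
halt: no rule applies after step 2
NF edges: [(2, 3, 'p'), (3, 3, 'p'), (4, 4, 'p')]

Answer: p:3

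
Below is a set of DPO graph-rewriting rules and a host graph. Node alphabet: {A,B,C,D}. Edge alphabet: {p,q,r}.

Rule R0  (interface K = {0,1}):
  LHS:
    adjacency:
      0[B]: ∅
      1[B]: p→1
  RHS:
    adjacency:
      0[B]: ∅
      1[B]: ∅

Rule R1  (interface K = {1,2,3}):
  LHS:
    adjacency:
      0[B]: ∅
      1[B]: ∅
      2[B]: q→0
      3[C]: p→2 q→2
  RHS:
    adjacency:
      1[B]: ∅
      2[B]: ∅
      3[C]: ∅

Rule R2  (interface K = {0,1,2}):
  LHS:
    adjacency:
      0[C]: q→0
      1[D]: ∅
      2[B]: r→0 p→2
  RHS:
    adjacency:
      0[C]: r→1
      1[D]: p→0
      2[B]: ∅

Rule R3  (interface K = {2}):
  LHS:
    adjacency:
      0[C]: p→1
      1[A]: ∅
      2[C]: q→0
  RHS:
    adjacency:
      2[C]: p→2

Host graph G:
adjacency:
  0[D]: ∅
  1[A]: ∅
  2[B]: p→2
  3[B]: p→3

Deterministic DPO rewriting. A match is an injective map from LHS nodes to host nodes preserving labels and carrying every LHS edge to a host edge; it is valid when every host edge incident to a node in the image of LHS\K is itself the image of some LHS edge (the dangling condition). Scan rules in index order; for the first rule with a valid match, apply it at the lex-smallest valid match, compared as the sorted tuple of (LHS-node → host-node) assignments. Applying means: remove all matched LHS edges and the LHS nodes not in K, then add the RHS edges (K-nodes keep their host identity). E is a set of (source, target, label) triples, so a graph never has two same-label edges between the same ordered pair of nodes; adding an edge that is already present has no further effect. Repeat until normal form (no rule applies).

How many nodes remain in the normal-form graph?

Answer: 4

Derivation:
start.  V:4 E:2  edges: 2-p->2 3-p->3
1. fire R0 via {0↦2, 1↦3}  →  V:4 E:1  edges: 2-p->2
2. fire R0 via {0↦3, 1↦2}  →  V:4 E:0  edges: ∅
normal form: no rule applies after step 2
NF nodes: {0:D, 1:A, 2:B, 3:B}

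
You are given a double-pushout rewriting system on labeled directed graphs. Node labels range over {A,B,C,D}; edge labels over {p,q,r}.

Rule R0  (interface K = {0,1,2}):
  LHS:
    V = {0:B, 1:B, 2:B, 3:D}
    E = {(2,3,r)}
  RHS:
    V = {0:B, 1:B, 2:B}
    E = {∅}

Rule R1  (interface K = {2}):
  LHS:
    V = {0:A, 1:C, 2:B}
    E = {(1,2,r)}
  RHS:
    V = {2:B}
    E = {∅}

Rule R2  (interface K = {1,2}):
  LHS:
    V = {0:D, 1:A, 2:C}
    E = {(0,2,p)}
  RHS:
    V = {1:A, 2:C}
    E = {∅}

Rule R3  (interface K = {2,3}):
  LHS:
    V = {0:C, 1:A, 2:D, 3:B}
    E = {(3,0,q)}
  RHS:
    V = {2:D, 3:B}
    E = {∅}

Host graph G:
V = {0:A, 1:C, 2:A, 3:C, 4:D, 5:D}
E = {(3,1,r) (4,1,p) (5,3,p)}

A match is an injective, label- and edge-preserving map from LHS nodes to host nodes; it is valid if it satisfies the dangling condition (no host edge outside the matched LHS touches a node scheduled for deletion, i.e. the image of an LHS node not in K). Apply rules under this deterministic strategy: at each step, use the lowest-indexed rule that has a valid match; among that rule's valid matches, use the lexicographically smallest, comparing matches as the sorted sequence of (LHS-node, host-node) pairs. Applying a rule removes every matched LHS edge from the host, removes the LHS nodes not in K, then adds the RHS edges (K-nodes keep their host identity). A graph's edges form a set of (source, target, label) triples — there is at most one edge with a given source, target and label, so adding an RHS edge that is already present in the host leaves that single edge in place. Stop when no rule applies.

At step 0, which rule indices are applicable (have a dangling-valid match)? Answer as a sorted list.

R0: no valid match — LHS pattern not found
R1: no valid match — LHS pattern not found
R2: 4 valid matches — {0↦4, 1↦0, 2↦1}, {0↦4, 1↦2, 2↦1}, {0↦5, 1↦0, 2↦3} (+1 more)
R3: no valid match — LHS pattern not found

Answer: [R2]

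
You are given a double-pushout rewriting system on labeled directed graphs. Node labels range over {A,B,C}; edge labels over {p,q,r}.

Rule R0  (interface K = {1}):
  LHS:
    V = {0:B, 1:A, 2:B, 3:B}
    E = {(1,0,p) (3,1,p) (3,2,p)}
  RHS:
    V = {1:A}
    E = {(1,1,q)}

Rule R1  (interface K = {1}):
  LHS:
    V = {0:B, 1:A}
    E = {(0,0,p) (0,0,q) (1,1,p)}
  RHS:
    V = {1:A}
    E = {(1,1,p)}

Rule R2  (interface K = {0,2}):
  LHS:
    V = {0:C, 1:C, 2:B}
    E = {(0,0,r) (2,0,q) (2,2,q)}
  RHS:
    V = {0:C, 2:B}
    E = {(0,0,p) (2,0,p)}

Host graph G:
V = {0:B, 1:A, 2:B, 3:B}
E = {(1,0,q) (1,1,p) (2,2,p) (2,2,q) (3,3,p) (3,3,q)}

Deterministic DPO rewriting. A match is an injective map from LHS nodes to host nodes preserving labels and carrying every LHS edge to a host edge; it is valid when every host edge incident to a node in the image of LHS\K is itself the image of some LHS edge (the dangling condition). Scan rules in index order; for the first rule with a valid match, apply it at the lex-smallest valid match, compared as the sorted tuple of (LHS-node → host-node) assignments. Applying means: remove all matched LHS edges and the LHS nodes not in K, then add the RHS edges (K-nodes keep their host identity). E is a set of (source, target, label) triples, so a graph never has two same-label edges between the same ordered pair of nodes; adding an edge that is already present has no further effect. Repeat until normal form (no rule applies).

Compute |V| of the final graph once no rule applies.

Answer: 2

Steps:
[0] host  ⇒  4 nodes, 6 edges  {1-q->0 1-p->1 2-p->2 2-q->2 3-p->3 3-q->3}
[1] R1 @ {0↦2, 1↦1}  ⇒  3 nodes, 4 edges  {1-q->0 1-p->1 3-p->3 3-q->3}
[2] R1 @ {0↦3, 1↦1}  ⇒  2 nodes, 2 edges  {1-q->0 1-p->1}
final graph: no rule applies after step 2
NF nodes: {0:B, 1:A}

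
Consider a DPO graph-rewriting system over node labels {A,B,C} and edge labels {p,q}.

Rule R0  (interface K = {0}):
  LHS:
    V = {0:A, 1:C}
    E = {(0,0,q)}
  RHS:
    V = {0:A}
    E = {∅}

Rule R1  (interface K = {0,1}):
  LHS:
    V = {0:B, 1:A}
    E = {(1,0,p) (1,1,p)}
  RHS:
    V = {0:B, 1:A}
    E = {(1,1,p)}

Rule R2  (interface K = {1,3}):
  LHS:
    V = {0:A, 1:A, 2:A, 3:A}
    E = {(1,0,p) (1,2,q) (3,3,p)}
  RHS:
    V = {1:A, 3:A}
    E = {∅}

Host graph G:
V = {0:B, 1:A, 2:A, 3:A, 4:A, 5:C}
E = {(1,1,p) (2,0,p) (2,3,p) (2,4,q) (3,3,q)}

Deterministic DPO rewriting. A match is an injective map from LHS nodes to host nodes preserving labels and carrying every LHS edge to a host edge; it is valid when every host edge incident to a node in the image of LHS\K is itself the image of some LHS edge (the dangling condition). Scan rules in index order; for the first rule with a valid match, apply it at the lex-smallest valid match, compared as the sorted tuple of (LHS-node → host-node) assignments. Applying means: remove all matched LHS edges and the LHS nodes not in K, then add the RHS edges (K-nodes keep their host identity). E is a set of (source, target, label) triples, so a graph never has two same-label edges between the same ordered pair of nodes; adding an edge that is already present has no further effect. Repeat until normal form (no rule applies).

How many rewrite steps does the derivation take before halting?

Answer: 2

Rewrite trace:
initial: |V|=6 |E|=5  E = 1-p->1 2-p->0 2-p->3 2-q->4 3-q->3
step 1: apply R0 at {0↦3, 1↦5}  → |V|=5 |E|=4  E = 1-p->1 2-p->0 2-p->3 2-q->4
step 2: apply R2 at {0↦3, 1↦2, 2↦4, 3↦1}  → |V|=3 |E|=1  E = 2-p->0
halt: no rule applies after step 2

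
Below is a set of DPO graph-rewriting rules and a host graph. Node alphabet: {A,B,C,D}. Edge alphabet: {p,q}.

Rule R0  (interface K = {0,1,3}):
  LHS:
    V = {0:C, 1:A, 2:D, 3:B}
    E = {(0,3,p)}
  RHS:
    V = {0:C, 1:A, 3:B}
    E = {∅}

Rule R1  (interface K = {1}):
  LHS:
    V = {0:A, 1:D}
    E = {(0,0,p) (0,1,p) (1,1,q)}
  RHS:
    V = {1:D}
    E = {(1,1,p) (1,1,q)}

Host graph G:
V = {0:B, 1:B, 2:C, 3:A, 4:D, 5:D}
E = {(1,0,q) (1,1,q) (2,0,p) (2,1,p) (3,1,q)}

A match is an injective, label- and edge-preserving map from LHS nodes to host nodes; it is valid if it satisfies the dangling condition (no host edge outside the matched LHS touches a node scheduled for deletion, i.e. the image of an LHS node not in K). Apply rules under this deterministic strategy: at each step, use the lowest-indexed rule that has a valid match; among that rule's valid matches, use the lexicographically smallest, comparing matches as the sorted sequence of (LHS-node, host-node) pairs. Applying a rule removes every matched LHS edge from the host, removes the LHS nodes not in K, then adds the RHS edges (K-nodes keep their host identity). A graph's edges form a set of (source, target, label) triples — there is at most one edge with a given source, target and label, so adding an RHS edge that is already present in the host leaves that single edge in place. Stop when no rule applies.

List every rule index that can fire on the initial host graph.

R0: 4 valid matches — {0↦2, 1↦3, 2↦4, 3↦0}, {0↦2, 1↦3, 2↦4, 3↦1}, {0↦2, 1↦3, 2↦5, 3↦0} (+1 more)
R1: no valid match — LHS pattern not found

Answer: [R0]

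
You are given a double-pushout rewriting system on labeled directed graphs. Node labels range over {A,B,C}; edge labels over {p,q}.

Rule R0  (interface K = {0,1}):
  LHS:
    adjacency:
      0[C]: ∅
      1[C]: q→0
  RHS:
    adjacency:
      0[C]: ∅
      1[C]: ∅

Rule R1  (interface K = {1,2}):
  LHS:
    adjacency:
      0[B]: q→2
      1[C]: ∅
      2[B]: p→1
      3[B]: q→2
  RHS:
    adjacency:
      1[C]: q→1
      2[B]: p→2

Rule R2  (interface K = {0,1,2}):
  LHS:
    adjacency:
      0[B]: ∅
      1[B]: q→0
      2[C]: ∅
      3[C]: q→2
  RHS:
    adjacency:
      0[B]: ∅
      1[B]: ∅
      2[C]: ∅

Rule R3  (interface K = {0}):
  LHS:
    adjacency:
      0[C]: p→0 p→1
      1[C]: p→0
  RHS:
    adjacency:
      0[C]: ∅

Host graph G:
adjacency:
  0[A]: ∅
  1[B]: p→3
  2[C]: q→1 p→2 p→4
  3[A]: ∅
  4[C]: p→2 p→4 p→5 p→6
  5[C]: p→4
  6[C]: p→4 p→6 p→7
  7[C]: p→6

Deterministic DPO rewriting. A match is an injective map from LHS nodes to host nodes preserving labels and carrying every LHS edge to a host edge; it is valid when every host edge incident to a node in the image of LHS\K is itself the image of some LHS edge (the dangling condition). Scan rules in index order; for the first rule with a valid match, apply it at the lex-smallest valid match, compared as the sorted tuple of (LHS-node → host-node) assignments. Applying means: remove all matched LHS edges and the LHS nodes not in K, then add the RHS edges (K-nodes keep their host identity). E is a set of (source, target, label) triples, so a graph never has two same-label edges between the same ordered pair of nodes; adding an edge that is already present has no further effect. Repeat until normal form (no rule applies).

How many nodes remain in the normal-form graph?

start.  V:8 E:13  edges: 1-p->3 2-q->1 2-p->2 2-p->4 4-p->2 4-p->4 4-p->5 4-p->6 5-p->4 6-p->4 6-p->6 6-p->7 7-p->6
1. fire R3 via {0↦4, 1↦5}  →  V:7 E:10  edges: 1-p->3 2-q->1 2-p->2 2-p->4 4-p->2 4-p->6 6-p->4 6-p->6 6-p->7 7-p->6
2. fire R3 via {0↦6, 1↦7}  →  V:6 E:7  edges: 1-p->3 2-q->1 2-p->2 2-p->4 4-p->2 4-p->6 6-p->4
final graph: no rule applies after step 2
NF nodes: {0:A, 1:B, 2:C, 3:A, 4:C, 6:C}

Answer: 6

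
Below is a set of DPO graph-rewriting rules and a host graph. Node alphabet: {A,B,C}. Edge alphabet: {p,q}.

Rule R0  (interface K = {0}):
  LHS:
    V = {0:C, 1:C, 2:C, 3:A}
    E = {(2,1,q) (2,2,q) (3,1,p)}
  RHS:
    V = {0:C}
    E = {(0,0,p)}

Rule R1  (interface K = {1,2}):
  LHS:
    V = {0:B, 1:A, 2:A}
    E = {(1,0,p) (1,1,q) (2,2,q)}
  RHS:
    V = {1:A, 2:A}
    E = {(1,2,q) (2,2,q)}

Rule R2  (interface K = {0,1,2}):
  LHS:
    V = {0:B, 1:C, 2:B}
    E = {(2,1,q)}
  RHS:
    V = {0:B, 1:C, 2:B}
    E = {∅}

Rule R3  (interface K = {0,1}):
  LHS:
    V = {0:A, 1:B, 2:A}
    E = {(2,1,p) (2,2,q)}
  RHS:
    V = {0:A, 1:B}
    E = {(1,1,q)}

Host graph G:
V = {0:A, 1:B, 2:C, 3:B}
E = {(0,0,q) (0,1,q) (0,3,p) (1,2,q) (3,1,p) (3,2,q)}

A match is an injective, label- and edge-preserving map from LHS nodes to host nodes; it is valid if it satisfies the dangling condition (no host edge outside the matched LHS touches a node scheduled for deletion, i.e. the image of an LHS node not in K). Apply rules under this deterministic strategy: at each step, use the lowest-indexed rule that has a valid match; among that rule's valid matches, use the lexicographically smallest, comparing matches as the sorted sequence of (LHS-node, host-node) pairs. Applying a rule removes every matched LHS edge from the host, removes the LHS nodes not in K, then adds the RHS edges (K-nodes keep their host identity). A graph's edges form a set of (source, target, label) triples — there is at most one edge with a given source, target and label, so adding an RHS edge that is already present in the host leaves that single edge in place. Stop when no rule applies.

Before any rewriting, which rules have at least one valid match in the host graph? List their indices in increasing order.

R0: no valid match — LHS pattern not found
R1: no valid match — LHS pattern not found
R2: 2 valid matches — {0↦1, 1↦2, 2↦3}, {0↦3, 1↦2, 2↦1}
R3: no valid match — LHS pattern not found

Answer: [R2]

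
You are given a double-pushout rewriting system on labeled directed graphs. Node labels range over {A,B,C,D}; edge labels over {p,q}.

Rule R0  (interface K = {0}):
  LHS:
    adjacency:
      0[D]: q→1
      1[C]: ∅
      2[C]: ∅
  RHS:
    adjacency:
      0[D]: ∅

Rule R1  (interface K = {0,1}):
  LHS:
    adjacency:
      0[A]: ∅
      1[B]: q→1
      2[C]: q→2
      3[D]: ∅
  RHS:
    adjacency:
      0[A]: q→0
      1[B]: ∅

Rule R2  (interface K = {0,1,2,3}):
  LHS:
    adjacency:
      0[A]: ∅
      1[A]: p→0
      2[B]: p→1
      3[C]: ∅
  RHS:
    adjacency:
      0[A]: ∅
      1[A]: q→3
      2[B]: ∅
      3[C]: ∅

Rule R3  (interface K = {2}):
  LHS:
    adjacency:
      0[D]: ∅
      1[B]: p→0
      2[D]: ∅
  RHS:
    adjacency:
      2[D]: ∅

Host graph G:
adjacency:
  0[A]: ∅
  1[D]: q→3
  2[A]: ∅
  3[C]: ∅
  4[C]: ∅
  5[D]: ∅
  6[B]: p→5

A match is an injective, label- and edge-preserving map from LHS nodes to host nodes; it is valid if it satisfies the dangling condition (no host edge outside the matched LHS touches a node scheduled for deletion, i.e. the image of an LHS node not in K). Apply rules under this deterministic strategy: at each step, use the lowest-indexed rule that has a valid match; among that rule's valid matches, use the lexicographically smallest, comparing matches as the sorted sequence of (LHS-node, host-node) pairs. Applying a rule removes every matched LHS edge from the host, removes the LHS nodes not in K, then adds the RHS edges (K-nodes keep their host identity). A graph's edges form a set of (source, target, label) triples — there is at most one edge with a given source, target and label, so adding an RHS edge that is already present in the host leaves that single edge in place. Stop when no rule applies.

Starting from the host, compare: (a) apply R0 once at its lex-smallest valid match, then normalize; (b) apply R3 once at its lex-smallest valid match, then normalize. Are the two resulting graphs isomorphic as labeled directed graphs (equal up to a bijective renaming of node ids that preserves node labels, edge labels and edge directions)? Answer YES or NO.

Answer: YES

Rewrite trace:
branch R0-first: apply at {0↦1, 1↦3, 2↦4} → |E|=1, then 1 more step(s) → NF |V|=3 |E|=0 V={0:A, 1:D, 2:A} E=∅
branch R3-first: apply at {0↦5, 1↦6, 2↦1} → |E|=1, then 1 more step(s) → NF |V|=3 |E|=0 V={0:A, 1:D, 2:A} E=∅
graphs isomorphic (equal up to label-preserving node renaming)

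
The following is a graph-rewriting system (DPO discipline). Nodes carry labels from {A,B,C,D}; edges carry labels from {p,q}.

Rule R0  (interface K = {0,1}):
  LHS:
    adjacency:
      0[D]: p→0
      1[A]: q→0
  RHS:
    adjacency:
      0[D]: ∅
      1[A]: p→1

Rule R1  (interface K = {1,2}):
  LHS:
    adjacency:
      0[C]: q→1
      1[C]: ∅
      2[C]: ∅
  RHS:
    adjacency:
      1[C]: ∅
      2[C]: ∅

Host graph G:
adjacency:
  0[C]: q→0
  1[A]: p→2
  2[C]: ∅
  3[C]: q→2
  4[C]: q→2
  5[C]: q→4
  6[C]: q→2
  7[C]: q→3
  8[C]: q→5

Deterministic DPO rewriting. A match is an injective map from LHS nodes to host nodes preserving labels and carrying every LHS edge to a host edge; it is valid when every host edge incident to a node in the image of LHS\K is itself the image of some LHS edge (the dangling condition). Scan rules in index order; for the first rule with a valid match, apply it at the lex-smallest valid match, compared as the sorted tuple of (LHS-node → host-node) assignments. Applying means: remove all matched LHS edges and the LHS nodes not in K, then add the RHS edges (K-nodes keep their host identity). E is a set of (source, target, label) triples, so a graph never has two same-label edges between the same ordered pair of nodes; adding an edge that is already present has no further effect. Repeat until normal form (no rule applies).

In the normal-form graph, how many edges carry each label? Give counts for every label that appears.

Answer: p:1 q:1

Steps:
[0] host  ⇒  9 nodes, 8 edges  {0-q->0 1-p->2 3-q->2 4-q->2 5-q->4 6-q->2 7-q->3 8-q->5}
[1] R1 @ {0↦6, 1↦2, 2↦0}  ⇒  8 nodes, 7 edges  {0-q->0 1-p->2 3-q->2 4-q->2 5-q->4 7-q->3 8-q->5}
[2] R1 @ {0↦7, 1↦3, 2↦0}  ⇒  7 nodes, 6 edges  {0-q->0 1-p->2 3-q->2 4-q->2 5-q->4 8-q->5}
[3] R1 @ {0↦3, 1↦2, 2↦0}  ⇒  6 nodes, 5 edges  {0-q->0 1-p->2 4-q->2 5-q->4 8-q->5}
[4] R1 @ {0↦8, 1↦5, 2↦0}  ⇒  5 nodes, 4 edges  {0-q->0 1-p->2 4-q->2 5-q->4}
[5] R1 @ {0↦5, 1↦4, 2↦0}  ⇒  4 nodes, 3 edges  {0-q->0 1-p->2 4-q->2}
[6] R1 @ {0↦4, 1↦2, 2↦0}  ⇒  3 nodes, 2 edges  {0-q->0 1-p->2}
normal form: no rule applies after step 6
NF edges: [(0, 0, 'q'), (1, 2, 'p')]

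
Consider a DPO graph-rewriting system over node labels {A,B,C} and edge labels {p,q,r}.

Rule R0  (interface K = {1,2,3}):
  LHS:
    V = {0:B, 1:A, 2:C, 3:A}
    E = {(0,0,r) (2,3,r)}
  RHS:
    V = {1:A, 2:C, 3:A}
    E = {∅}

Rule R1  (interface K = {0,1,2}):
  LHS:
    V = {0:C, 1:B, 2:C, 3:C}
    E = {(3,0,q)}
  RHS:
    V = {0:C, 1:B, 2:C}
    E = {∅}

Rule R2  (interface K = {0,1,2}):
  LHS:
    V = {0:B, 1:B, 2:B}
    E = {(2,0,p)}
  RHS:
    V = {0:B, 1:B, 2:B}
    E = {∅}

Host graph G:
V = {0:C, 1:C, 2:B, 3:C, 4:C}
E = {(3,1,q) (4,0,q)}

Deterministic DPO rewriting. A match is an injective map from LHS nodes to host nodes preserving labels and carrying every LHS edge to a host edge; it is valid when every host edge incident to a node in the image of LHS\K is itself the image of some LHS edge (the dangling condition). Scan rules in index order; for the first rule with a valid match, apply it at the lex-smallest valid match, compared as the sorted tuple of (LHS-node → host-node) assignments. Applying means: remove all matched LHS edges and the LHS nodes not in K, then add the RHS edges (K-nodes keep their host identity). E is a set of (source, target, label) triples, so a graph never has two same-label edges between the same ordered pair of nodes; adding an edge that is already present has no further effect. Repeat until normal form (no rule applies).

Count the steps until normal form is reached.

Answer: 2

Rewrite trace:
initial: |V|=5 |E|=2  E = 3-q->1 4-q->0
step 1: apply R1 at {0↦0, 1↦2, 2↦1, 3↦4}  → |V|=4 |E|=1  E = 3-q->1
step 2: apply R1 at {0↦1, 1↦2, 2↦0, 3↦3}  → |V|=3 |E|=0  E = ∅
halt: no rule applies after step 2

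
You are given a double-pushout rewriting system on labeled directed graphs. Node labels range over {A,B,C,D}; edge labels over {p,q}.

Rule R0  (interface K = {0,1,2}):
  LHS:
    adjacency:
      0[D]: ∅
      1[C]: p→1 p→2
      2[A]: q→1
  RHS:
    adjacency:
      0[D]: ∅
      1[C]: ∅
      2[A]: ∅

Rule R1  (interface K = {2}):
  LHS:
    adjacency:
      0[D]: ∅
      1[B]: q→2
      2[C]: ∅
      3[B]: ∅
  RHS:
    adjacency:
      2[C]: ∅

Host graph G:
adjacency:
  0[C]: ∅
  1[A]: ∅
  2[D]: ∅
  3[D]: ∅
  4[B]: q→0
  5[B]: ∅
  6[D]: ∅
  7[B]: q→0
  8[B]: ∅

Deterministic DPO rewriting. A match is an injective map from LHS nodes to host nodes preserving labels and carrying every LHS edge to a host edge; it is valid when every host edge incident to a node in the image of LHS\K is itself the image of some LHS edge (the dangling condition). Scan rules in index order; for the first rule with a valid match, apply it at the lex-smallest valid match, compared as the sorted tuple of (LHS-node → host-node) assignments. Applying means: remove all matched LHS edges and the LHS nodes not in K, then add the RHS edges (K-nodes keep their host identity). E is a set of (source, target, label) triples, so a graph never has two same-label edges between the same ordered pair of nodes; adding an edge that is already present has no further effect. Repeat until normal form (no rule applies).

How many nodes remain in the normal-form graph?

initial: |V|=9 |E|=2  E = 4-q->0 7-q->0
step 1: apply R1 at {0↦2, 1↦4, 2↦0, 3↦5}  → |V|=6 |E|=1  E = 7-q->0
step 2: apply R1 at {0↦3, 1↦7, 2↦0, 3↦8}  → |V|=3 |E|=0  E = ∅
halt: no rule applies after step 2
NF nodes: {0:C, 1:A, 6:D}

Answer: 3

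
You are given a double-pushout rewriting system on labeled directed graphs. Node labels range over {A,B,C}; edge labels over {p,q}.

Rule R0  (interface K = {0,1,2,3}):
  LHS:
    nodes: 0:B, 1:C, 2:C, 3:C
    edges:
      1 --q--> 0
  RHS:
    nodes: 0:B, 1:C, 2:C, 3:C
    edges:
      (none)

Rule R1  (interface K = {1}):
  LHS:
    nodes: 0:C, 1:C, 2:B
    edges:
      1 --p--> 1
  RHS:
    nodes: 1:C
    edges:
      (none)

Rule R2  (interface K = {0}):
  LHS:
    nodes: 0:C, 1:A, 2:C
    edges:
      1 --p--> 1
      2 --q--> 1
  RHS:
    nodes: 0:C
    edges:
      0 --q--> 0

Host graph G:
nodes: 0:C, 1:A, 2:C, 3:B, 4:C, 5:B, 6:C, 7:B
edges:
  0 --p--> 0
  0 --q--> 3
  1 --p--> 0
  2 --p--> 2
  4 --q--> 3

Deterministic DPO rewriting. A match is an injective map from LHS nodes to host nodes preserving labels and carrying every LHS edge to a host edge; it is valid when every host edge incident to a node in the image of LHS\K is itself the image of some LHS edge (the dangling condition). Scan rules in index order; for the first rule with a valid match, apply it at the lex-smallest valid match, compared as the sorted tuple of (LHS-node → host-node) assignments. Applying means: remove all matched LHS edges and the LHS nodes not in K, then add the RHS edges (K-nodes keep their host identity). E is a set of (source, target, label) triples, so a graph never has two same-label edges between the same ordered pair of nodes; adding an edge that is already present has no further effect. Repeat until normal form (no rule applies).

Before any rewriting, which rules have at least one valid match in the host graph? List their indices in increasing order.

R0: 12 valid matches — {0↦3, 1↦0, 2↦2, 3↦4}, {0↦3, 1↦0, 2↦2, 3↦6}, {0↦3, 1↦0, 2↦4, 3↦2} (+9 more)
R1: 4 valid matches — {0↦6, 1↦0, 2↦5}, {0↦6, 1↦0, 2↦7}, {0↦6, 1↦2, 2↦5} (+1 more)
R2: no valid match — LHS pattern not found

Answer: [R0,R1]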